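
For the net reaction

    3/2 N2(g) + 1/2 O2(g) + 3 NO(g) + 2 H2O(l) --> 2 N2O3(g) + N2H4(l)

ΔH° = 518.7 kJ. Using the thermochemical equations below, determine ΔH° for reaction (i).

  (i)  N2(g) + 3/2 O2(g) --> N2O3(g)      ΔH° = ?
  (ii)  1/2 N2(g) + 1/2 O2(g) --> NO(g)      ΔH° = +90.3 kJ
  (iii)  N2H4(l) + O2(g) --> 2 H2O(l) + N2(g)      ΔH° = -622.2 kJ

ΔH° = 83.7 kJ

(i) × 2: contributes 2·x
(ii) reversed and × 3: (-3)·(+90.3) = -270.9 kJ
(iii) reversed: +622.2 kJ
+518.7 = (-270.9) + (+622.2) + 2·x
x = (+518.7 − (+351.3)) / (2) = 83.7 kJ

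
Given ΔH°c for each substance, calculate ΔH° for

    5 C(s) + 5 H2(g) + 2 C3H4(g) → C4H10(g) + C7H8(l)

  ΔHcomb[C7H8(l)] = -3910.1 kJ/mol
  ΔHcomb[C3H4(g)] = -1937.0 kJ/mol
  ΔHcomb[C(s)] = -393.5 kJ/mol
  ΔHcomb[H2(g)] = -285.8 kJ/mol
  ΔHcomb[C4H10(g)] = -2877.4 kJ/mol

With combustion enthalpies, reactants minus products:
= [5·(-393.5) + 5·(-285.8) + 2·(-1937.0)] − [1·(-2877.4) + 1·(-3910.1)]
= -483.0 kJ/mol

ΔH° = -483.0 kJ/mol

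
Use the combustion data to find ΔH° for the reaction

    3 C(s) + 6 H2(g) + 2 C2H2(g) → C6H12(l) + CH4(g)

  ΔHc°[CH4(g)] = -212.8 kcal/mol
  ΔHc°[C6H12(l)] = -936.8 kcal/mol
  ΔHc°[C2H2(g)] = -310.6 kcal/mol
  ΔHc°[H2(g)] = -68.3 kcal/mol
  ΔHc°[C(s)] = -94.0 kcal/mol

ΔH° = -163.4 kcal/mol

With combustion enthalpies, reactants minus products:
= [3·(-94.0) + 6·(-68.3) + 2·(-310.6)] − [1·(-936.8) + 1·(-212.8)]
= -163.4 kcal/mol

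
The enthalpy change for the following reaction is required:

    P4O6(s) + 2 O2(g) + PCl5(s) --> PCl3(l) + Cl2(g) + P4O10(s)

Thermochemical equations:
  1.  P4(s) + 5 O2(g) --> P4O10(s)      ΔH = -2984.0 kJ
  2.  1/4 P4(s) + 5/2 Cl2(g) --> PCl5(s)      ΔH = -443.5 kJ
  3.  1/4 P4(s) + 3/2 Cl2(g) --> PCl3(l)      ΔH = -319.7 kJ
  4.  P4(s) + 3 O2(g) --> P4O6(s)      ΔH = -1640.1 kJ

eq. 1 as written: -2984.0 kJ
eq. 2 reversed: +443.5 kJ
eq. 3 as written: -319.7 kJ
eq. 4 reversed: +1640.1 kJ
ΔH = (-2984.0) + (+443.5) + (-319.7) + (+1640.1) = -1220.1 kJ

ΔH = -1220.1 kJ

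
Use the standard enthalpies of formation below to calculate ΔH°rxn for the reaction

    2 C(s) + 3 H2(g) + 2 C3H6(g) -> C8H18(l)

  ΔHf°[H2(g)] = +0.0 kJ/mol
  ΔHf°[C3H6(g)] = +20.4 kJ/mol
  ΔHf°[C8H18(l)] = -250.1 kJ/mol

Products: 1·(-250.1) = -250.1
Reactants: 2·(+0.0) + 3·(+0.0) + 2·(+20.4) = +40.8
ΔH°rxn = (-250.1) − (+40.8) = -290.9 kJ/mol

ΔH°rxn = -290.9 kJ/mol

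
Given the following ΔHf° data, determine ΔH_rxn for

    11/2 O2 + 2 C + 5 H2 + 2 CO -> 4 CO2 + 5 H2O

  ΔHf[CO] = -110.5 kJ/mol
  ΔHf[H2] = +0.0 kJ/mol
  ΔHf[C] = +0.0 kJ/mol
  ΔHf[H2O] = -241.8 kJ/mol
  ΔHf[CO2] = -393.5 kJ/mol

ΔH_rxn = -2562.0 kJ/mol

Products: 4·(-393.5) + 5·(-241.8) = -2783.0
Reactants: 11/2·(+0.0) + 2·(+0.0) + 5·(+0.0) + 2·(-110.5) = -221.0
ΔH_rxn = (-2783.0) − (-221.0) = -2562.0 kJ/mol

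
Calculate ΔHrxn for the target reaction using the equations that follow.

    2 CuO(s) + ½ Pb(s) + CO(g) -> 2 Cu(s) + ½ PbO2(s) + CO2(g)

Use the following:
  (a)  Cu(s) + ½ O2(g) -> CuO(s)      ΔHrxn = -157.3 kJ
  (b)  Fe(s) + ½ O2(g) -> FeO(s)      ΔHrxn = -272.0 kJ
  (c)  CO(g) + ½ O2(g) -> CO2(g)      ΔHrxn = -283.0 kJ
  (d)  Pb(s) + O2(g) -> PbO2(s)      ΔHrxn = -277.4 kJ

ΔHrxn = -107.1 kJ

(a) reversed and × 2 (CuO(s) must end up as a reactant; scale by 2 for the 2 CuO(s)): (-2)·(-157.3) = +314.6 kJ
(b): not needed (Fe(s) appears nowhere else).
(c) as written (CO(g) already on the reactant side): -283.0 kJ
(d) × 1/2 (×1/2 to match 1/2 PbO2(s) in the target): (1/2)·(-277.4) = -138.7 kJ
By Hess's law, ΔHrxn = (-2)·(-157.3) + (1)·(-283.0) + (1/2)·(-277.4) = -107.1 kJ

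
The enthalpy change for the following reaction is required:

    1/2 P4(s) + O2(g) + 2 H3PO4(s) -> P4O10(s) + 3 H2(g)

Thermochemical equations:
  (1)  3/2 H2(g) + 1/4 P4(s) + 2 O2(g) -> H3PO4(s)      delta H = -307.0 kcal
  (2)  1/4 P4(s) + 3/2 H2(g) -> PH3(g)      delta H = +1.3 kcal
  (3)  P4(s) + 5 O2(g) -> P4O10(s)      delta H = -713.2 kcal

delta H = -99.2 kcal

(1) reversed and × 2: (-2)·(-307.0) = +614.0 kcal
(2): not needed.
(3) as written: -713.2 kcal
delta H = (+614.0) + (-713.2) = -99.2 kcal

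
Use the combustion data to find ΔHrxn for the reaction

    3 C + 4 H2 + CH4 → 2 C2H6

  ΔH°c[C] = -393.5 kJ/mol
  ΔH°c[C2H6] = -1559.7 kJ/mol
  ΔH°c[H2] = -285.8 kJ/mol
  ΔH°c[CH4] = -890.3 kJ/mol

ΔHrxn = -94.6 kJ/mol

With combustion enthalpies, reactants minus products:
= [3·(-393.5) + 4·(-285.8) + 1·(-890.3)] − [2·(-1559.7)]
= -94.6 kJ/mol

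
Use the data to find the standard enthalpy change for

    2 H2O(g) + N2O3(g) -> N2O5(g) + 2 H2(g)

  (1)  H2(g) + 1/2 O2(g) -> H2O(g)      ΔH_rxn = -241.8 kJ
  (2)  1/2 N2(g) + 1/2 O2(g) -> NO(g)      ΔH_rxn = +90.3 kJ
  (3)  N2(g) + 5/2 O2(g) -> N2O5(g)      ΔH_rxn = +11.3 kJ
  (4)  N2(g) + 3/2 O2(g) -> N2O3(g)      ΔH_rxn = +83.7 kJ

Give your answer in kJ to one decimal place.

(1) reversed and × 2: (-2)·(-241.8) = +483.6 kJ
(2): not needed.
(3) as written: +11.3 kJ
(4) reversed: -83.7 kJ
ΔH_rxn = (-2)·(-241.8) + (1)·(+11.3) + (-1)·(+83.7) = 411.2 kJ

ΔH_rxn = 411.2 kJ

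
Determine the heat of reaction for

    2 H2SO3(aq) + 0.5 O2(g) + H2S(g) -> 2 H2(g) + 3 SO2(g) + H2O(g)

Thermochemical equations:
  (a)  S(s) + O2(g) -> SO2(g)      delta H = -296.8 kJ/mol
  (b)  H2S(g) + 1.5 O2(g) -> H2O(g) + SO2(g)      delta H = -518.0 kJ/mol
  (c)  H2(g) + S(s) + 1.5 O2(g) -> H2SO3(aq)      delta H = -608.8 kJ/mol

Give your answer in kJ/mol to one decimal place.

delta H = 106.0 kJ/mol

(a) × 2: (2)·(-296.8) = -593.6 kJ/mol
(b) as written (H2S(g) already on the reactant side): -518.0 kJ/mol
(c) reversed and × 2 (reverse to put H2SO3(aq) on the reactant side; ×2 to match 2 H2SO3(aq) in the target): (-2)·(-608.8) = +1217.6 kJ/mol
Summing the manipulated equations, delta H = (2)·(-296.8) + (1)·(-518.0) + (-2)·(-608.8) = 106.0 kJ/mol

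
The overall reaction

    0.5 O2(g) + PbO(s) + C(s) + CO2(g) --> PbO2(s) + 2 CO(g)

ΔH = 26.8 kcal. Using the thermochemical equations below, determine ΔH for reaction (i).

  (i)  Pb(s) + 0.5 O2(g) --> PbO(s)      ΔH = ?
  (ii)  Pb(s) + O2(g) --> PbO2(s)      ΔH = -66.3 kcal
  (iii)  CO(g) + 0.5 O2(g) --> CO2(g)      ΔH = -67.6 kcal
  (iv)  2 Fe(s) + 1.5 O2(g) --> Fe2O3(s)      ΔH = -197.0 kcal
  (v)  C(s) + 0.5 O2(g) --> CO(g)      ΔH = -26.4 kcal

ΔH = -51.9 kcal

(i) reversed (PbO(s) must end up as a reactant): contributes −x
(ii) as written (PbO2(s) already on the product side): -66.3 kcal
(iii) reversed (reverse to put CO2(g) on the reactant side): +67.6 kcal
(iv): not needed (Fe(s) appears nowhere else).
(v) as written (C(s) already on the reactant side): -26.4 kcal
+26.8 = (-66.3) + (+67.6) + (-26.4) − x
x = (+26.8 − (-25.1)) / (-1) = -51.9 kcal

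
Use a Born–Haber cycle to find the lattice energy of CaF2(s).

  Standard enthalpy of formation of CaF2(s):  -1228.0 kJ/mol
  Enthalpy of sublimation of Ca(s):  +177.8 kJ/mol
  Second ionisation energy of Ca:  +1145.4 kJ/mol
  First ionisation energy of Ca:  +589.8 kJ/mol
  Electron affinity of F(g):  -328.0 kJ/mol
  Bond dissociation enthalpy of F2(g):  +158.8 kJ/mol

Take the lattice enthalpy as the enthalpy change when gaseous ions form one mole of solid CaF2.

ΔHf° = 1·ΔHsub + 1·(ΣIE) + 1·D(F2) + 2·EA + U
-1228.0 = 1·(+177.8) + 1·(+1735.2) + 1·(+158.8) + 2·(-328.0) + U
U = -1228.0 − (+1415.8) = -2643.8 kJ/mol

U = -2643.8 kJ/mol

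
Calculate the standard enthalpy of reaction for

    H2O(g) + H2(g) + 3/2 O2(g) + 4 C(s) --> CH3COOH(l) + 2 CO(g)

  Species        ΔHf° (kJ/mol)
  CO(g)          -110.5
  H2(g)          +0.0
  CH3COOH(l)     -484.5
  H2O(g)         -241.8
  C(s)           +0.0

ΔH_rxn = -463.7 kJ/mol

ΔH°rxn = Σ nΔHf°(products) − Σ nΔHf°(reactants).
Products: 1·(-484.5) + 2·(-110.5) = -705.5
Reactants: 1·(-241.8) + 1·(+0.0) + 3/2·(+0.0) + 4·(+0.0) = -241.8
ΔH_rxn = (-705.5) − (-241.8) = -463.7 kJ/mol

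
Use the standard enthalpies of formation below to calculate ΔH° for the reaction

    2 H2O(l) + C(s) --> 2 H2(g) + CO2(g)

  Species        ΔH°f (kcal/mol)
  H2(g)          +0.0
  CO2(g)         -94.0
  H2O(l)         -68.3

ΔH°rxn = Σ nΔHf°(products) − Σ nΔHf°(reactants).
Products: 2·(+0.0) + 1·(-94.0) = -94.0
Reactants: 2·(-68.3) + 1·(+0.0) = -136.6
ΔH° = (-94.0) − (-136.6) = 42.6 kcal/mol

ΔH° = 42.6 kcal/mol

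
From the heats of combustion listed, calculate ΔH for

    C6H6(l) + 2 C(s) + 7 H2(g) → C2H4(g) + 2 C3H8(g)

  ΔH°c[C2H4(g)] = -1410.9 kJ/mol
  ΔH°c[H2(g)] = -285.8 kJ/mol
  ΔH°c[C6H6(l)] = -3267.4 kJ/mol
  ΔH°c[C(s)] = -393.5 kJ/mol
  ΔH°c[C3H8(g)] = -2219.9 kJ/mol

ΔH = -204.3 kJ/mol

Using ΔH = Σ nΔHc°(reactants) − Σ nΔHc°(products):
= [1·(-3267.4) + 2·(-393.5) + 7·(-285.8)] − [1·(-1410.9) + 2·(-2219.9)]
= -204.3 kJ/mol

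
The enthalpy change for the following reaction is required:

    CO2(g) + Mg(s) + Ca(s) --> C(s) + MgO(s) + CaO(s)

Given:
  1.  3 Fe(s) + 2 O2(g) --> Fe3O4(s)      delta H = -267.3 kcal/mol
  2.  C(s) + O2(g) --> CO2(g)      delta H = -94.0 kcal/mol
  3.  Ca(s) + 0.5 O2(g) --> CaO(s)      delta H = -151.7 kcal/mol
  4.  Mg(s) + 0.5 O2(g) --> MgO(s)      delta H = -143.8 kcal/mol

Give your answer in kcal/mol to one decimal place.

delta H = -201.5 kcal/mol

eq. 1: not needed.
eq. 2 reversed: +94.0 kcal/mol
eq. 3 as written: -151.7 kcal/mol
eq. 4 as written: -143.8 kcal/mol
delta H = (+94.0) + (-151.7) + (-143.8) = -201.5 kcal/mol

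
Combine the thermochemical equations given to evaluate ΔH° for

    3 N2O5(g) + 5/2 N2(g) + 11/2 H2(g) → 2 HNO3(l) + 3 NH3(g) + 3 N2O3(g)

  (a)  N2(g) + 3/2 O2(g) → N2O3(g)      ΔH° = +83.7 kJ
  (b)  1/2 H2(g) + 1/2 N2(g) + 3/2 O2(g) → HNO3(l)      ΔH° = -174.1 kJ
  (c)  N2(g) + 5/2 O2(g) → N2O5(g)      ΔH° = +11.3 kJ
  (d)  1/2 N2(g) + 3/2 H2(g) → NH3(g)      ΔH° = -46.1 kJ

ΔH° = -269.3 kJ

(a) × 3: (3)·(+83.7) = +251.1 kJ
(b) × 2: (2)·(-174.1) = -348.2 kJ
(c) reversed and × 3: (-3)·(+11.3) = -33.9 kJ
(d) × 3: (3)·(-46.1) = -138.3 kJ
ΔH° = (+251.1) + (-348.2) + (-33.9) + (-138.3) = -269.3 kJ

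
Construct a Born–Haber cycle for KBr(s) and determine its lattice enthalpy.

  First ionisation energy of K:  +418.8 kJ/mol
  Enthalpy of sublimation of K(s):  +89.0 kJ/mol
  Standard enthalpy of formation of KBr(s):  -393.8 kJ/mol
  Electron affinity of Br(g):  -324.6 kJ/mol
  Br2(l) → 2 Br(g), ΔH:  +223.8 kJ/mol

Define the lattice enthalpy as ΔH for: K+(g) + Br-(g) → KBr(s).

ΔHf° = 1·ΔHsub + 1·(ΣIE) + 1/2·D(Br2) + 1·EA + U
-393.8 = 1·(+89.0) + 1·(+418.8) + 1/2·(+223.8) + 1·(-324.6) + U
U = -393.8 − (+295.1) = -688.9 kJ/mol

U = -688.9 kJ/mol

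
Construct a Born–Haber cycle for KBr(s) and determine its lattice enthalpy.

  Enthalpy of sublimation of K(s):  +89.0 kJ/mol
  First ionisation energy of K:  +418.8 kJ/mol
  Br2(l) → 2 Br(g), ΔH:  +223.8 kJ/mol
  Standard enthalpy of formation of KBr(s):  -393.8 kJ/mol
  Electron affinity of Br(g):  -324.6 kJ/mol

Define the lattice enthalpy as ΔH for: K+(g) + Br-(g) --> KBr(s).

ΔHf° = 1·ΔHsub + 1·(ΣIE) + 1/2·D(Br2) + 1·EA + U
-393.8 = 1·(+89.0) + 1·(+418.8) + 1/2·(+223.8) + 1·(-324.6) + U
U = -393.8 − (+295.1) = -688.9 kJ/mol

U = -688.9 kJ/mol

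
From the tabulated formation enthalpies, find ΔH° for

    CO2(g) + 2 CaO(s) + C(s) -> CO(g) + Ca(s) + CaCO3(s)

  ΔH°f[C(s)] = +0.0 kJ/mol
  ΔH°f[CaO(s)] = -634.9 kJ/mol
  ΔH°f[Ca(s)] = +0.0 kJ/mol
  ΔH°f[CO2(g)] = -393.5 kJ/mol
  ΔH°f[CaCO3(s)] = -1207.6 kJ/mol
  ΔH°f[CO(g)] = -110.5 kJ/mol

ΔH°rxn = Σ nΔHf°(products) − Σ nΔHf°(reactants).
Products: 1·(-110.5) + 1·(+0.0) + 1·(-1207.6) = -1318.1
Reactants: 1·(-393.5) + 2·(-634.9) + 1·(+0.0) = -1663.3
ΔH° = (-1318.1) − (-1663.3) = 345.2 kJ/mol

ΔH° = 345.2 kJ/mol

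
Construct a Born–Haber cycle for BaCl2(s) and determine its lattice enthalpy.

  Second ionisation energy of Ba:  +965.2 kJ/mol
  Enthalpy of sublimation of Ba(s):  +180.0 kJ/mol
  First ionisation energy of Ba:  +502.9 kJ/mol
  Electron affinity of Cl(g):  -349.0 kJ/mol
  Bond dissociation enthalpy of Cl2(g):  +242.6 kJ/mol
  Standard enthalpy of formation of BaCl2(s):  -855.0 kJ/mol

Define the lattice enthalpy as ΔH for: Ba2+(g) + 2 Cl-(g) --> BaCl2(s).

U = -2047.7 kJ/mol

ΔHf° = 1·ΔHsub + 1·(ΣIE) + 1·D(Cl2) + 2·EA + U
-855.0 = 1·(+180.0) + 1·(+1468.1) + 1·(+242.6) + 2·(-349.0) + U
U = -855.0 − (+1192.7) = -2047.7 kJ/mol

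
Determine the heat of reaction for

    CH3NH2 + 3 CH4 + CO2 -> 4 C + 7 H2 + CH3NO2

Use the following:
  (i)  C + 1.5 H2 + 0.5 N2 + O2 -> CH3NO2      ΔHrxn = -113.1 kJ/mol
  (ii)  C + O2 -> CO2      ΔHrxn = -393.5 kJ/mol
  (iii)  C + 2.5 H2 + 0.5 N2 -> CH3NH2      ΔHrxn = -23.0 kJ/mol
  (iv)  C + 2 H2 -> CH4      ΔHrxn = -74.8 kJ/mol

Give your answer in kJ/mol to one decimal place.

(i) as written (CH3NO2 already on the product side): -113.1 kJ/mol
(ii) reversed (reverse to put CO2 on the reactant side): +393.5 kJ/mol
(iii) reversed (CH3NH2 must end up as a reactant): +23.0 kJ/mol
(iv) reversed and × 3 (reverse to put CH4 on the reactant side; ×3 to match 3 CH4 in the target): (-3)·(-74.8) = +224.4 kJ/mol
ΔHrxn = (-113.1) + (+393.5) + (+23.0) + (+224.4) = 527.8 kJ/mol

ΔHrxn = 527.8 kJ/mol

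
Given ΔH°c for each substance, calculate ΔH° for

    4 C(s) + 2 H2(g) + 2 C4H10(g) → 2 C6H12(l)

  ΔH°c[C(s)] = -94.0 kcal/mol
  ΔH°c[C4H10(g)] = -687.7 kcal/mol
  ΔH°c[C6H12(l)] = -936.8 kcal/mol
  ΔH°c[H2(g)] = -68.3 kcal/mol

Using ΔH = Σ nΔHc°(reactants) − Σ nΔHc°(products):
= [4·(-94.0) + 2·(-68.3) + 2·(-687.7)] − [2·(-936.8)]
= -14.4 kcal/mol

ΔH° = -14.4 kcal/mol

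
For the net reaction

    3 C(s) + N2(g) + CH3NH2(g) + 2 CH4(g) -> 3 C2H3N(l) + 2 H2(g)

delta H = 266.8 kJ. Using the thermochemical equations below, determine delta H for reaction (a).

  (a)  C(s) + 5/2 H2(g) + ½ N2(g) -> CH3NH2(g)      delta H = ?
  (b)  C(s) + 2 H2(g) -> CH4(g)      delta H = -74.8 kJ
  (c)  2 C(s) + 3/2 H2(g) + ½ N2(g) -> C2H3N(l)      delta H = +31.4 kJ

(a) reversed (reverse to put CH3NH2(g) on the reactant side): contributes −x
(b) reversed and × 2 (CH4(g) must end up as a reactant; scale by 2 for the 2 CH4(g)): (-2)·(-74.8) = +149.6 kJ
(c) × 3 (×3 to match 3 C2H3N(l) in the target): (3)·(+31.4) = +94.2 kJ
+266.8 = (+149.6) + (+94.2) − x
x = (+266.8 − (+243.8)) / (-1) = -23.0 kJ

delta H = -23.0 kJ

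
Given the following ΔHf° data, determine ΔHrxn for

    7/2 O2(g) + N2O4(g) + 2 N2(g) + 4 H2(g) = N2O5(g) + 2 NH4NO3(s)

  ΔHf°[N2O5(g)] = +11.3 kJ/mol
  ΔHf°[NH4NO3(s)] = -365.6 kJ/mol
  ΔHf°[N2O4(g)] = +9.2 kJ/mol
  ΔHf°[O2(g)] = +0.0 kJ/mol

Products: 1·(+11.3) + 2·(-365.6) = -719.9
Reactants: 7/2·(+0.0) + 1·(+9.2) + 2·(+0.0) + 4·(+0.0) = +9.2
ΔHrxn = (-719.9) − (+9.2) = -729.1 kJ/mol

ΔHrxn = -729.1 kJ/mol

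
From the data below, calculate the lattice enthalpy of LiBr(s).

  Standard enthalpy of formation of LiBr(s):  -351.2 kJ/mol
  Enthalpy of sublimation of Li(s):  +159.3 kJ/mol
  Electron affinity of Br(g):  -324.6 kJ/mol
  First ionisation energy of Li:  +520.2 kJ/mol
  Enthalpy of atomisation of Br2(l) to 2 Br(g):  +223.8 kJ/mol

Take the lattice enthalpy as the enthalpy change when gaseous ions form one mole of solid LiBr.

U = -818.0 kJ/mol

ΔHf° = 1·ΔHsub + 1·(ΣIE) + 1/2·D(Br2) + 1·EA + U
-351.2 = 1·(+159.3) + 1·(+520.2) + 1/2·(+223.8) + 1·(-324.6) + U
U = -351.2 − (+466.8) = -818.0 kJ/mol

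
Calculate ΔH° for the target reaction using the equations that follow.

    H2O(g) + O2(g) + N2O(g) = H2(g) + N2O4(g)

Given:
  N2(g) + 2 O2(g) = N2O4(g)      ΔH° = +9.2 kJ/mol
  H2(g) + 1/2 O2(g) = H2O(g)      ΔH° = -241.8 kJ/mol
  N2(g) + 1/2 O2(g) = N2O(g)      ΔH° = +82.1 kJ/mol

ΔH° = 168.9 kJ/mol

equation 1 as written (N2O4(g) already on the product side): +9.2 kJ/mol
equation 2 reversed (reverse to put H2O(g) on the reactant side): +241.8 kJ/mol
equation 3 reversed (reverse to put N2O(g) on the reactant side): -82.1 kJ/mol
By Hess's law, ΔH° = (+9.2) + (+241.8) + (-82.1) = 168.9 kJ/mol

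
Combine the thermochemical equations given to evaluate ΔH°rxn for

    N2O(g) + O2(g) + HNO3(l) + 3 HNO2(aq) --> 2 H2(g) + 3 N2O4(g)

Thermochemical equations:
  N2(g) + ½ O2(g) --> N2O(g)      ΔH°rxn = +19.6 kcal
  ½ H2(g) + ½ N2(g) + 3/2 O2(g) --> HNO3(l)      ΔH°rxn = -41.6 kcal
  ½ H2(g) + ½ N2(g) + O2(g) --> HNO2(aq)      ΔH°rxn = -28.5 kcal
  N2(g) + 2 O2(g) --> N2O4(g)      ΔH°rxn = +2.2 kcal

equation 1 reversed: -19.6 kcal
equation 2 reversed: +41.6 kcal
equation 3 reversed and × 3: (-3)·(-28.5) = +85.5 kcal
equation 4 × 3: (3)·(+2.2) = +6.6 kcal
Combining the equations, ΔH°rxn = (-19.6) + (+41.6) + (+85.5) + (+6.6) = 114.1 kcal

ΔH°rxn = 114.1 kcal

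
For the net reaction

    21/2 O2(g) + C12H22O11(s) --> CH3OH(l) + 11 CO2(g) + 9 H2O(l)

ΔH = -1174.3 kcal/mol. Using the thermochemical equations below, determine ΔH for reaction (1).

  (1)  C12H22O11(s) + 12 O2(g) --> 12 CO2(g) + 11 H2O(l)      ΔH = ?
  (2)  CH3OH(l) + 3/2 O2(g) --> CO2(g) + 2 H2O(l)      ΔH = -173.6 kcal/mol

ΔH = -1347.9 kcal/mol

(1) as written: contributes x
(2) reversed: +173.6 kcal/mol
-1174.3 = (+173.6) + x
x = (-1174.3 − (+173.6)) / (1) = -1347.9 kcal/mol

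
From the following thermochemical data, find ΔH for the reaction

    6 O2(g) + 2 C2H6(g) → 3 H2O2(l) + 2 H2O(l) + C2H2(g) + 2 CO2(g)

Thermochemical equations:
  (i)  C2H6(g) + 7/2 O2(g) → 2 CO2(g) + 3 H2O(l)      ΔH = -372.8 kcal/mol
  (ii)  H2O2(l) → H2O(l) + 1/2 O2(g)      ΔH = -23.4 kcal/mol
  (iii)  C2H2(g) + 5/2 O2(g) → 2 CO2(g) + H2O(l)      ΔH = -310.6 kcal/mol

(i) × 2: (2)·(-372.8) = -745.6 kcal/mol
(ii) reversed and × 3: (-3)·(-23.4) = +70.2 kcal/mol
(iii) reversed: +310.6 kcal/mol
ΔH = (-745.6) + (+70.2) + (+310.6) = -364.8 kcal/mol

ΔH = -364.8 kcal/mol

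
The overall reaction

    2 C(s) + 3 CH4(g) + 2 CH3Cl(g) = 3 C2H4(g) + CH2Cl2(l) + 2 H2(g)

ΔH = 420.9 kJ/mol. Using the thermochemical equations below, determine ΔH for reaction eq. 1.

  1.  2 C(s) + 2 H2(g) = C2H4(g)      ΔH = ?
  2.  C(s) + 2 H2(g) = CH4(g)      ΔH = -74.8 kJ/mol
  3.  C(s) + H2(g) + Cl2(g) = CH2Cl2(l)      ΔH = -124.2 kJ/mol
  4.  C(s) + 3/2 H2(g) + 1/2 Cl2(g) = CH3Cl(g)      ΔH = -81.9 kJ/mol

ΔH = 52.3 kJ/mol

eq. 1 × 3: contributes 3·x
eq. 2 reversed and × 3: (-3)·(-74.8) = +224.4 kJ/mol
eq. 3 as written: -124.2 kJ/mol
eq. 4 reversed and × 2: (-2)·(-81.9) = +163.8 kJ/mol
+420.9 = (+224.4) + (-124.2) + (+163.8) + 3·x
x = (+420.9 − (+264.0)) / (3) = 52.3 kJ/mol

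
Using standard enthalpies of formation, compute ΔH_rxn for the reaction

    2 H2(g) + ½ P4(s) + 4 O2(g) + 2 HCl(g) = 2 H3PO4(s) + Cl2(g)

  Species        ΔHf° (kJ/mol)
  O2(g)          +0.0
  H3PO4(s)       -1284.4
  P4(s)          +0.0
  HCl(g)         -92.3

ΔH°rxn = Σ nΔHf°(products) − Σ nΔHf°(reactants).
Products: 2·(-1284.4) + 1·(+0.0) = -2568.8
Reactants: 2·(+0.0) + 1/2·(+0.0) + 4·(+0.0) + 2·(-92.3) = -184.6
ΔH_rxn = (-2568.8) − (-184.6) = -2384.2 kJ/mol

ΔH_rxn = -2384.2 kJ/mol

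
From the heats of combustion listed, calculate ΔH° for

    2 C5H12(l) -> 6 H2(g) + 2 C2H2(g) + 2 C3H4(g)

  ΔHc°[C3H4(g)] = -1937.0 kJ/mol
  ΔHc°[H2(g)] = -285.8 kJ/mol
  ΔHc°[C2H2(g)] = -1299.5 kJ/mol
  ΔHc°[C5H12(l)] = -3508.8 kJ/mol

ΔH° = 1170.2 kJ/mol

With combustion enthalpies, reactants minus products:
= [2·(-3508.8)] − [6·(-285.8) + 2·(-1299.5) + 2·(-1937.0)]
= 1170.2 kJ/mol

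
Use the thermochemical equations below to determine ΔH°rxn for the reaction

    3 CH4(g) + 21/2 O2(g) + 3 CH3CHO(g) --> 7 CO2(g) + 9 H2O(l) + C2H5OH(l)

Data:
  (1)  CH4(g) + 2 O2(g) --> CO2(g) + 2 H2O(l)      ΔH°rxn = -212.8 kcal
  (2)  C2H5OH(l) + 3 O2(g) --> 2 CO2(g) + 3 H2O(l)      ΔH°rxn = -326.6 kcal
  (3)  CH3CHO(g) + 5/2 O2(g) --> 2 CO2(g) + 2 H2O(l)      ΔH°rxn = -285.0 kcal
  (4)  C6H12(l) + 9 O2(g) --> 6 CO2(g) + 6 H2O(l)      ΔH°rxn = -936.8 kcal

ΔH°rxn = -1166.8 kcal

(1) × 3 (×3 to match 3 CH4(g) in the target): (3)·(-212.8) = -638.4 kcal
(2) reversed (C2H5OH(l) must end up as a product): +326.6 kcal
(3) × 3 (×3 to match 3 CH3CHO(g) in the target): (3)·(-285.0) = -855.0 kcal
(4): not needed (C6H12(l) appears nowhere else).
ΔH°rxn = (-638.4) + (+326.6) + (-855.0) = -1166.8 kcal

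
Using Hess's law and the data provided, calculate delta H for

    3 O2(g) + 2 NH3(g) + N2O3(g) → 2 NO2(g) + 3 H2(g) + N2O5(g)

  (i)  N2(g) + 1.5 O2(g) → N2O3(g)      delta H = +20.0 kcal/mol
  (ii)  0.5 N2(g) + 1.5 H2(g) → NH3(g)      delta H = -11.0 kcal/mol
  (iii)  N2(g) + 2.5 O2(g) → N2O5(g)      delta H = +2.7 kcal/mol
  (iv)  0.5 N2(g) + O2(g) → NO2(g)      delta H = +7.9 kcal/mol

(i) reversed: -20.0 kcal/mol
(ii) reversed and × 2: (-2)·(-11.0) = +22.0 kcal/mol
(iii) as written: +2.7 kcal/mol
(iv) × 2: (2)·(+7.9) = +15.8 kcal/mol
delta H = (-1)·(+20.0) + (-2)·(-11.0) + (1)·(+2.7) + (2)·(+7.9) = 20.5 kcal/mol

delta H = 20.5 kcal/mol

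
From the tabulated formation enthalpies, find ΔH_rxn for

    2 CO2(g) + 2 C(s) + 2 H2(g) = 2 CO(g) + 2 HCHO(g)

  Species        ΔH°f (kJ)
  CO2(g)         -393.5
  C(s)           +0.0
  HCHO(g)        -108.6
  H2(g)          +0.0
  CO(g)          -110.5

ΔH_rxn = 348.8 kJ

Products: 2·(-110.5) + 2·(-108.6) = -438.2
Reactants: 2·(-393.5) + 2·(+0.0) + 2·(+0.0) = -787.0
ΔH_rxn = (-438.2) − (-787.0) = 348.8 kJ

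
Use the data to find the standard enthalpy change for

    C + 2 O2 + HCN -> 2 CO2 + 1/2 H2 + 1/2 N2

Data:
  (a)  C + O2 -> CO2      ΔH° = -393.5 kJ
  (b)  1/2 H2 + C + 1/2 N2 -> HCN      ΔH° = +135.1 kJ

(a) × 2: (2)·(-393.5) = -787.0 kJ
(b) reversed: -135.1 kJ
ΔH° = (2)·(-393.5) + (-1)·(+135.1) = -922.1 kJ

ΔH° = -922.1 kJ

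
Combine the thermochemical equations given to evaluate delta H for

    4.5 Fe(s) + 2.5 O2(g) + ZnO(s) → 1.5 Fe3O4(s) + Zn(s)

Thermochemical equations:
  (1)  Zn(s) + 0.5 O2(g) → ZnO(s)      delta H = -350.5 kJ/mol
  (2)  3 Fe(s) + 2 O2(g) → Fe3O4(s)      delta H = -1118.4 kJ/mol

(1) reversed: +350.5 kJ/mol
(2) × 3/2: (3/2)·(-1118.4) = -1677.6 kJ/mol
delta H = (+350.5) + (-1677.6) = -1327.1 kJ/mol

delta H = -1327.1 kJ/mol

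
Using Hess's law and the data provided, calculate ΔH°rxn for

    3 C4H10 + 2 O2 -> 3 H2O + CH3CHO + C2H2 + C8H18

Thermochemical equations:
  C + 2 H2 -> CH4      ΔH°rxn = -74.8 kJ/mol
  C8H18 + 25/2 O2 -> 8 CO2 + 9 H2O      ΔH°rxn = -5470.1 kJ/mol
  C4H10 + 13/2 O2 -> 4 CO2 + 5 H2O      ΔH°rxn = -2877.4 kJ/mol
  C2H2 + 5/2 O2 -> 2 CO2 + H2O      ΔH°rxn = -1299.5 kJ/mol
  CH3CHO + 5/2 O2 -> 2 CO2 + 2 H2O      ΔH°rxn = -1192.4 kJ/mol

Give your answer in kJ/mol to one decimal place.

equation 1: not needed (CH4 appears nowhere else).
equation 2 reversed (C8H18 must end up as a product): +5470.1 kJ/mol
equation 3 × 3 (scale by 3 for the 3 C4H10): (3)·(-2877.4) = -8632.2 kJ/mol
equation 4 reversed (reverse to put C2H2 on the product side): +1299.5 kJ/mol
equation 5 reversed (CH3CHO must end up as a product): +1192.4 kJ/mol
ΔH°rxn = (+5470.1) + (-8632.2) + (+1299.5) + (+1192.4) = -670.2 kJ/mol

ΔH°rxn = -670.2 kJ/mol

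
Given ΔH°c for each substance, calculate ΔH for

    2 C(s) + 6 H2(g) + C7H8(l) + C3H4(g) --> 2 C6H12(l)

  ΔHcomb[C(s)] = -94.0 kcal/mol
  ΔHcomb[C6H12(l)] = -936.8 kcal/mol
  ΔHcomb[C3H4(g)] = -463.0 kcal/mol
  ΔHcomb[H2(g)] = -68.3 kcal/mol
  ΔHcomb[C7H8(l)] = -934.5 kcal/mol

With combustion enthalpies, reactants minus products:
= [2·(-94.0) + 6·(-68.3) + 1·(-934.5) + 1·(-463.0)] − [2·(-936.8)]
= -121.7 kcal/mol

ΔH = -121.7 kcal/mol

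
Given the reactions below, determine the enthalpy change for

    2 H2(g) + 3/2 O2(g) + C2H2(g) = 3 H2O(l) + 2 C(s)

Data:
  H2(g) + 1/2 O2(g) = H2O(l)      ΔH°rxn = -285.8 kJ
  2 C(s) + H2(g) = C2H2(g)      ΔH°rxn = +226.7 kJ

equation 1 × 3 (×3 to match 3 H2O(l) in the target): (3)·(-285.8) = -857.4 kJ
equation 2 reversed (C2H2(g) must end up as a reactant): -226.7 kJ
Since enthalpy is a state function, ΔH°rxn = (-857.4) + (-226.7) = -1084.1 kJ

ΔH°rxn = -1084.1 kJ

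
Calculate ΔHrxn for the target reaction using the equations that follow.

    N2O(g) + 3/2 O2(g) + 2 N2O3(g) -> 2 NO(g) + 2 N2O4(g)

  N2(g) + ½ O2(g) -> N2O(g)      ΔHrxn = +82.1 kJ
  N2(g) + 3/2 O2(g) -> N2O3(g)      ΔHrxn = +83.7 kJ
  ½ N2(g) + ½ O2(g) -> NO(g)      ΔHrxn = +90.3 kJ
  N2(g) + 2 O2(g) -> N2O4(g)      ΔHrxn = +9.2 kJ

equation 1 reversed: -82.1 kJ
equation 2 reversed and × 2: (-2)·(+83.7) = -167.4 kJ
equation 3 × 2: (2)·(+90.3) = +180.6 kJ
equation 4 × 2: (2)·(+9.2) = +18.4 kJ
By Hess's law, ΔHrxn = (-82.1) + (-167.4) + (+180.6) + (+18.4) = -50.5 kJ

ΔHrxn = -50.5 kJ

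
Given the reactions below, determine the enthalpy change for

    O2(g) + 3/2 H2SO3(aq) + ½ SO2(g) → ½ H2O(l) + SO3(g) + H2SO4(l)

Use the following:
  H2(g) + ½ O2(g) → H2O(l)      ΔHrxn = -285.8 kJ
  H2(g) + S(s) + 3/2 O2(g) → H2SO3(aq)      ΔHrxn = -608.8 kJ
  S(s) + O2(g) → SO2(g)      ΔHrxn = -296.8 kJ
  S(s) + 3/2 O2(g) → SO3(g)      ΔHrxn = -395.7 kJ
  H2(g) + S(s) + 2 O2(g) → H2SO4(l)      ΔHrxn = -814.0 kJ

ΔHrxn = -291.0 kJ

equation 1 × 1/2 (scale by 1/2 for the 1/2 H2O(l)): (1/2)·(-285.8) = -142.9 kJ
equation 2 reversed and × 3/2 (reverse to put H2SO3(aq) on the reactant side; scale by 3/2 for the 3/2 H2SO3(aq)): (-3/2)·(-608.8) = +913.2 kJ
equation 3 reversed and × 1/2 (reverse to put SO2(g) on the reactant side; scale by 1/2 for the 1/2 SO2(g)): (-1/2)·(-296.8) = +148.4 kJ
equation 4 as written (SO3(g) already on the product side): -395.7 kJ
equation 5 as written (H2SO4(l) already on the product side): -814.0 kJ
By Hess's law, ΔHrxn = (-142.9) + (+913.2) + (+148.4) + (-395.7) + (-814.0) = -291.0 kJ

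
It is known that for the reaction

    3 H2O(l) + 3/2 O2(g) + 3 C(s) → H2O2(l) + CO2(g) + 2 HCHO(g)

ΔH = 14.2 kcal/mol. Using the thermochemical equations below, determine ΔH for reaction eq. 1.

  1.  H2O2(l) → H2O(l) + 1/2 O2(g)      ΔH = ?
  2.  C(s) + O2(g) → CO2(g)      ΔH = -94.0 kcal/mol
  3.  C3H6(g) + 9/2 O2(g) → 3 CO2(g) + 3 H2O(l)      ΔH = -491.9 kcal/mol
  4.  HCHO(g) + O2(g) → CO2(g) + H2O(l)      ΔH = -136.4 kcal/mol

ΔH = -23.4 kcal/mol

eq. 1 reversed (H2O2(l) must end up as a product): contributes −x
eq. 2 × 3 (×3 to match 3 C(s) in the target): (3)·(-94.0) = -282.0 kcal/mol
eq. 3: not needed (C3H6(g) appears nowhere else).
eq. 4 reversed and × 2 (reverse to put HCHO(g) on the product side; scale by 2 for the 2 HCHO(g)): (-2)·(-136.4) = +272.8 kcal/mol
+14.2 = (-282.0) + (+272.8) − x
x = (+14.2 − (-9.2)) / (-1) = -23.4 kcal/mol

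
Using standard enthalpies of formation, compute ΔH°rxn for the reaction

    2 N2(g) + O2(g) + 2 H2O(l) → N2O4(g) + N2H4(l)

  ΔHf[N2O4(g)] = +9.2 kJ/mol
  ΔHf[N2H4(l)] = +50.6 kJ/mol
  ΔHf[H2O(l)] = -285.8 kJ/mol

ΔH°rxn = Σ nΔHf°(products) − Σ nΔHf°(reactants).
Products: 1·(+9.2) + 1·(+50.6) = +59.8
Reactants: 2·(+0.0) + 1·(+0.0) + 2·(-285.8) = -571.6
ΔH°rxn = (+59.8) − (-571.6) = 631.4 kJ/mol

ΔH°rxn = 631.4 kJ/mol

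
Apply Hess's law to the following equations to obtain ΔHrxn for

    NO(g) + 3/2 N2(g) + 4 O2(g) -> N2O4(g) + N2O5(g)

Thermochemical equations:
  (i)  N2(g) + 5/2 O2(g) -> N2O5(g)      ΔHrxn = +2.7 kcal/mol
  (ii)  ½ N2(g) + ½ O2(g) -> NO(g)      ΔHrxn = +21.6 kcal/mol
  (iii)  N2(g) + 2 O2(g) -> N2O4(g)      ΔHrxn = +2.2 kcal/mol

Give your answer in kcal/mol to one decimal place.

ΔHrxn = -16.7 kcal/mol

(i) as written: +2.7 kcal/mol
(ii) reversed: -21.6 kcal/mol
(iii) as written: +2.2 kcal/mol
Combining the equations, ΔHrxn = (1)·(+2.7) + (-1)·(+21.6) + (1)·(+2.2) = -16.7 kcal/mol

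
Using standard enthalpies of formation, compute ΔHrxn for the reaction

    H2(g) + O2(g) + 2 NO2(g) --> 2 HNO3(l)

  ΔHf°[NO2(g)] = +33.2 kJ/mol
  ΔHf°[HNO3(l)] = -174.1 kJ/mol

ΔH°rxn = Σ nΔHf°(products) − Σ nΔHf°(reactants).
Products: 2·(-174.1) = -348.2
Reactants: 1·(+0.0) + 1·(+0.0) + 2·(+33.2) = +66.4
ΔHrxn = (-348.2) − (+66.4) = -414.6 kJ/mol

ΔHrxn = -414.6 kJ/mol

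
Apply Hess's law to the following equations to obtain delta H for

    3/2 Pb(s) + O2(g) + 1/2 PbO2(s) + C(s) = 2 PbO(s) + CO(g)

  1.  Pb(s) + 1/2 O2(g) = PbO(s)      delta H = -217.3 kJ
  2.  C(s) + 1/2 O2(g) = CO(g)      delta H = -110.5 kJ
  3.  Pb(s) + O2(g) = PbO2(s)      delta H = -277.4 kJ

delta H = -406.4 kJ

eq. 1 × 2 (×2 to match 2 PbO(s) in the target): (2)·(-217.3) = -434.6 kJ
eq. 2 as written (CO(g) already on the product side): -110.5 kJ
eq. 3 reversed and × 1/2 (reverse to put PbO2(s) on the reactant side; ×1/2 to match 1/2 PbO2(s) in the target): (-1/2)·(-277.4) = +138.7 kJ
delta H = (-434.6) + (-110.5) + (+138.7) = -406.4 kJ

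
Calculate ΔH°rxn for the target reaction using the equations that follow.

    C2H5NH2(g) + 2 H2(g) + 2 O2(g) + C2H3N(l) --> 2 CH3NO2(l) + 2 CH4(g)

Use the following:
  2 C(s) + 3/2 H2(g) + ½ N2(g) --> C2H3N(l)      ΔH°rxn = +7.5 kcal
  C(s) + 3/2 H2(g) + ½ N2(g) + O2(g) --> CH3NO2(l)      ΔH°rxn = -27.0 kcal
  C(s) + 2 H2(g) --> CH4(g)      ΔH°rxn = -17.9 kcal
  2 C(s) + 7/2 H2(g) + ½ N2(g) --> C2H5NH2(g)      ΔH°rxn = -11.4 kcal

equation 1 reversed: -7.5 kcal
equation 2 × 2: (2)·(-27.0) = -54.0 kcal
equation 3 × 2: (2)·(-17.9) = -35.8 kcal
equation 4 reversed: +11.4 kcal
ΔH°rxn = (-7.5) + (-54.0) + (-35.8) + (+11.4) = -85.9 kcal

ΔH°rxn = -85.9 kcal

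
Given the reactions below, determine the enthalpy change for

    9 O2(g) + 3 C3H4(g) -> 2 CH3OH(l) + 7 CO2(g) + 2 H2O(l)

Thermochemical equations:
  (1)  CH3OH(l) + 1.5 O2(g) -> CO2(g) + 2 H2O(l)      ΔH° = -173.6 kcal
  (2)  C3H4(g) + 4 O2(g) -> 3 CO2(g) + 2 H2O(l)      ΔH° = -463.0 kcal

(1) reversed and × 2 (reverse to put CH3OH(l) on the product side; ×2 to match 2 CH3OH(l) in the target): (-2)·(-173.6) = +347.2 kcal
(2) × 3 (×3 to match 3 C3H4(g) in the target): (3)·(-463.0) = -1389.0 kcal
ΔH° = (+347.2) + (-1389.0) = -1041.8 kcal

ΔH° = -1041.8 kcal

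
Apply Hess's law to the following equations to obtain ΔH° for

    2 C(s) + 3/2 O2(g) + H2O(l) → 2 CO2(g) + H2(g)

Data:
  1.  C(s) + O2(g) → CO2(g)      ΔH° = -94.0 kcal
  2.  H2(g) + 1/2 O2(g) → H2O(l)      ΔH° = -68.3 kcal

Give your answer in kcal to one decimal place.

eq. 1 × 2 (scale by 2 for the 2 CO2(g)): (2)·(-94.0) = -188.0 kcal
eq. 2 reversed (H2O(l) must end up as a reactant): +68.3 kcal
Combining the equations, ΔH° = (2)·(-94.0) + (-1)·(-68.3) = -119.7 kcal

ΔH° = -119.7 kcal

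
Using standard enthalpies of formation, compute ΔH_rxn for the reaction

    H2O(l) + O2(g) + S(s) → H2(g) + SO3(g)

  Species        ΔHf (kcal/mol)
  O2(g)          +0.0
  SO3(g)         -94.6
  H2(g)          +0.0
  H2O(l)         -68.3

ΔH°rxn = Σ nΔHf°(products) − Σ nΔHf°(reactants).
Products: 1·(+0.0) + 1·(-94.6) = -94.6
Reactants: 1·(-68.3) + 1·(+0.0) + 1·(+0.0) = -68.3
ΔH_rxn = (-94.6) − (-68.3) = -26.3 kcal/mol

ΔH_rxn = -26.3 kcal/mol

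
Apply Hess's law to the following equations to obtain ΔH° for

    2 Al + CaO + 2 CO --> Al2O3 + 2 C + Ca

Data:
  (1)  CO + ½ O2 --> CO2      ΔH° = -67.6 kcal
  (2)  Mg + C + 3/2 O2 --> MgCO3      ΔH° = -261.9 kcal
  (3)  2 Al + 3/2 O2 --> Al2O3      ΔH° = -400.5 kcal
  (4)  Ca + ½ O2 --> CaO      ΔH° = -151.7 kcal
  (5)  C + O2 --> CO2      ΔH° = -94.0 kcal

ΔH° = -196.0 kcal

(1) × 2: (2)·(-67.6) = -135.2 kcal
(2): not needed.
(3) as written: -400.5 kcal
(4) reversed: +151.7 kcal
(5) reversed and × 2: (-2)·(-94.0) = +188.0 kcal
By Hess's law, ΔH° = (2)·(-67.6) + (1)·(-400.5) + (-1)·(-151.7) + (-2)·(-94.0) = -196.0 kcal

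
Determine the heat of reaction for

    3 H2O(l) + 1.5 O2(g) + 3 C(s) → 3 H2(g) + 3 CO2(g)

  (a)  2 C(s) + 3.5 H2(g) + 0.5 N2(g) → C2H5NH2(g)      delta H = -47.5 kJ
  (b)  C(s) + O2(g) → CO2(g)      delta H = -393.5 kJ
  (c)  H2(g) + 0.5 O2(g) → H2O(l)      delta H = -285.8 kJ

delta H = -323.1 kJ

(a): not needed.
(b) × 3: (3)·(-393.5) = -1180.5 kJ
(c) reversed and × 3: (-3)·(-285.8) = +857.4 kJ
delta H = (3)·(-393.5) + (-3)·(-285.8) = -323.1 kJ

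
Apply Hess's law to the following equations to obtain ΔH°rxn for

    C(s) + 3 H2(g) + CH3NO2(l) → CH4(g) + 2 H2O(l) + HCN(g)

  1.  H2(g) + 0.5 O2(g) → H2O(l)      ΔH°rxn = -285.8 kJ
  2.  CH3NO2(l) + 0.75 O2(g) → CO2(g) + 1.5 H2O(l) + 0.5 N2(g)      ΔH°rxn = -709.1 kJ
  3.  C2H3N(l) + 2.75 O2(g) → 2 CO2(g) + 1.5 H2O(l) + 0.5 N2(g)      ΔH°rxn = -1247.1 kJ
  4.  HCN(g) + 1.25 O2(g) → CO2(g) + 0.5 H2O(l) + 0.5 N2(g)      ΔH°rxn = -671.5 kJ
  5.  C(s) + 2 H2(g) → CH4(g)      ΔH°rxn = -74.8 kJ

ΔH°rxn = -398.2 kJ

eq. 1 as written: -285.8 kJ
eq. 2 as written: -709.1 kJ
eq. 3: not needed.
eq. 4 reversed: +671.5 kJ
eq. 5 as written: -74.8 kJ
Summing the manipulated equations, ΔH°rxn = (-285.8) + (-709.1) + (+671.5) + (-74.8) = -398.2 kJ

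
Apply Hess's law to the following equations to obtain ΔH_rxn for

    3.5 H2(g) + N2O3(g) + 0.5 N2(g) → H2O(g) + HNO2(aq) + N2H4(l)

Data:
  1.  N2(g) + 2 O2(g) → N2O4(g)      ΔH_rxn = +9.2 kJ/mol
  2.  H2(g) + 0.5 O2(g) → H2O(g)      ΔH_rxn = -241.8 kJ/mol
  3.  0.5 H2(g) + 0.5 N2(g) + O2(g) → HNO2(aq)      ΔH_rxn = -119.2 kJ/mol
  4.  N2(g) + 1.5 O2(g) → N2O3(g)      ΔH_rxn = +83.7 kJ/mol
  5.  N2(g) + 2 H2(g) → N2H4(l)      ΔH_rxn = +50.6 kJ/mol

eq. 1: not needed.
eq. 2 as written: -241.8 kJ/mol
eq. 3 as written: -119.2 kJ/mol
eq. 4 reversed: -83.7 kJ/mol
eq. 5 as written: +50.6 kJ/mol
ΔH_rxn = (1)·(-241.8) + (1)·(-119.2) + (-1)·(+83.7) + (1)·(+50.6) = -394.1 kJ/mol

ΔH_rxn = -394.1 kJ/mol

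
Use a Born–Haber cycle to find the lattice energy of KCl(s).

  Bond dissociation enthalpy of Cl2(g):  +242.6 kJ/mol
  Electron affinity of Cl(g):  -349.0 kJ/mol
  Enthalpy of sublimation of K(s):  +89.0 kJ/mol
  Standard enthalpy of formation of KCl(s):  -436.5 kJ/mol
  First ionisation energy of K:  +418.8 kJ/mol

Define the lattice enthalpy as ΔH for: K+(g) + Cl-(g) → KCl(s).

ΔHf° = 1·ΔHsub + 1·(ΣIE) + 1/2·D(Cl2) + 1·EA + U
-436.5 = 1·(+89.0) + 1·(+418.8) + 1/2·(+242.6) + 1·(-349.0) + U
U = -436.5 − (+280.1) = -716.6 kJ/mol

U = -716.6 kJ/mol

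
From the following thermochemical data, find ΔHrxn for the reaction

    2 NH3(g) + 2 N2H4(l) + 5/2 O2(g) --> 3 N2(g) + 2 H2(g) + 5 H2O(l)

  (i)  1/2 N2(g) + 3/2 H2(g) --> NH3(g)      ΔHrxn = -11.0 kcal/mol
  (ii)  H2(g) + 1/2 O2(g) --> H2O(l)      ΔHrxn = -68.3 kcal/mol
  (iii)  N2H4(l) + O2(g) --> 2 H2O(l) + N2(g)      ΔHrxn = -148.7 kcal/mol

ΔHrxn = -343.7 kcal/mol

(i) reversed and × 2: (-2)·(-11.0) = +22.0 kcal/mol
(ii) as written: -68.3 kcal/mol
(iii) × 2: (2)·(-148.7) = -297.4 kcal/mol
ΔHrxn = (-2)·(-11.0) + (1)·(-68.3) + (2)·(-148.7) = -343.7 kcal/mol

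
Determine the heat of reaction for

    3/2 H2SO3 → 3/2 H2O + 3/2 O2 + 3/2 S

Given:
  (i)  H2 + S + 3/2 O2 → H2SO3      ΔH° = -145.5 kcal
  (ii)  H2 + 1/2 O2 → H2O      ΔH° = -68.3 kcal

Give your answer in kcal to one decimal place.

ΔH° = 115.8 kcal

(i) reversed and × 3/2: (-3/2)·(-145.5) = +218.25 kcal
(ii) × 3/2: (3/2)·(-68.3) = -102.45 kcal
Since enthalpy is a state function, ΔH° = (-3/2)·(-145.5) + (3/2)·(-68.3) = 115.8 kcal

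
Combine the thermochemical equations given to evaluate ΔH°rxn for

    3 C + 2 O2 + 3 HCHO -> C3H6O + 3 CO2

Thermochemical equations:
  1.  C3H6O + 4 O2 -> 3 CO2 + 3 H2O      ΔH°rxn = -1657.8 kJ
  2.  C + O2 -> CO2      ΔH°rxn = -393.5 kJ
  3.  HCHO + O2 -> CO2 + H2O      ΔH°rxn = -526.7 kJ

ΔH°rxn = -1102.8 kJ

eq. 1 reversed: +1657.8 kJ
eq. 2 × 3: (3)·(-393.5) = -1180.5 kJ
eq. 3 × 3: (3)·(-526.7) = -1580.1 kJ
ΔH°rxn = (-1)·(-1657.8) + (3)·(-393.5) + (3)·(-526.7) = -1102.8 kJ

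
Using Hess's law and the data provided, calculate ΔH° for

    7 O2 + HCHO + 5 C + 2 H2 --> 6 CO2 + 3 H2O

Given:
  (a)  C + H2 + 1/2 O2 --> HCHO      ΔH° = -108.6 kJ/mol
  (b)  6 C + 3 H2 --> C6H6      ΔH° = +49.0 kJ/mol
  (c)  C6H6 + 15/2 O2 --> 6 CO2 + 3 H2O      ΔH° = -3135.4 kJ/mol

ΔH° = -2977.8 kJ/mol

(a) reversed: +108.6 kJ/mol
(b) as written: +49.0 kJ/mol
(c) as written: -3135.4 kJ/mol
By Hess's law, ΔH° = (+108.6) + (+49.0) + (-3135.4) = -2977.8 kJ/mol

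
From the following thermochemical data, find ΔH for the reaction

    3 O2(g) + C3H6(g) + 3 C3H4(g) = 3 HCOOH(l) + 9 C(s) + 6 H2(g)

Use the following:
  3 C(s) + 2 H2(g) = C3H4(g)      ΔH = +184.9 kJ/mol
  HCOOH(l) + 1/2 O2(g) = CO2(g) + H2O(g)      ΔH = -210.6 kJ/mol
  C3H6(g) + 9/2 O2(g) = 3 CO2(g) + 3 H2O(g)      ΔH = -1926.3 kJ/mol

equation 1 reversed and × 3: (-3)·(+184.9) = -554.7 kJ/mol
equation 2 reversed and × 3: (-3)·(-210.6) = +631.8 kJ/mol
equation 3 as written: -1926.3 kJ/mol
ΔH = (-554.7) + (+631.8) + (-1926.3) = -1849.2 kJ/mol

ΔH = -1849.2 kJ/mol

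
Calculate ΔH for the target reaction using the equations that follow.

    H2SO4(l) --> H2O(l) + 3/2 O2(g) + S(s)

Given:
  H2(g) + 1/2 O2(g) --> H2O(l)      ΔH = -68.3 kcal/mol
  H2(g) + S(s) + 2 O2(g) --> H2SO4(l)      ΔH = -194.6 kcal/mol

equation 1 as written (H2O(l) already on the product side): -68.3 kcal/mol
equation 2 reversed (reverse to put H2SO4(l) on the reactant side): +194.6 kcal/mol
Combining the equations, ΔH = (1)·(-68.3) + (-1)·(-194.6) = 126.3 kcal/mol

ΔH = 126.3 kcal/mol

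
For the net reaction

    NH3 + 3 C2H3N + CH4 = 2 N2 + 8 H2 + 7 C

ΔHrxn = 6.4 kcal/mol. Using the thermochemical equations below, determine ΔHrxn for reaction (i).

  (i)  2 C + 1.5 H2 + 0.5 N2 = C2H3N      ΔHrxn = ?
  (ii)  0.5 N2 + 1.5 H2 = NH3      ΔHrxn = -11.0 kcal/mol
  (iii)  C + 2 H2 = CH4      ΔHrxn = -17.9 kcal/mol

(i) reversed and × 3: contributes −3·x
(ii) reversed: +11.0 kcal/mol
(iii) reversed: +17.9 kcal/mol
+6.4 = (+11.0) + (+17.9) − 3·x
x = (+6.4 − (+28.9)) / (-3) = 7.5 kcal/mol

ΔHrxn = 7.5 kcal/mol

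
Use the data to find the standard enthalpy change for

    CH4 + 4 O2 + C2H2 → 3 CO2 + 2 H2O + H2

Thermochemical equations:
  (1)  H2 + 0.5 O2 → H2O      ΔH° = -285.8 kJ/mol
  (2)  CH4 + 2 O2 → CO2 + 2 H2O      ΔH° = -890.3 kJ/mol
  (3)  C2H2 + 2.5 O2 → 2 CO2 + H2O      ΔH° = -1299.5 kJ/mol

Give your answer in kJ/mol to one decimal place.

ΔH° = -1904.0 kJ/mol

(1) reversed: +285.8 kJ/mol
(2) as written: -890.3 kJ/mol
(3) as written: -1299.5 kJ/mol
ΔH° = (+285.8) + (-890.3) + (-1299.5) = -1904.0 kJ/mol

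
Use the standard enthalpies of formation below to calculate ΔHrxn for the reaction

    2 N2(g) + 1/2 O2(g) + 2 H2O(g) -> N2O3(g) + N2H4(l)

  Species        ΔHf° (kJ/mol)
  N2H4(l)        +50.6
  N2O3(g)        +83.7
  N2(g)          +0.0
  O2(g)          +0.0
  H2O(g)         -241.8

Products: 1·(+83.7) + 1·(+50.6) = +134.3
Reactants: 2·(+0.0) + 1/2·(+0.0) + 2·(-241.8) = -483.6
ΔHrxn = (+134.3) − (-483.6) = 617.9 kJ/mol

ΔHrxn = 617.9 kJ/mol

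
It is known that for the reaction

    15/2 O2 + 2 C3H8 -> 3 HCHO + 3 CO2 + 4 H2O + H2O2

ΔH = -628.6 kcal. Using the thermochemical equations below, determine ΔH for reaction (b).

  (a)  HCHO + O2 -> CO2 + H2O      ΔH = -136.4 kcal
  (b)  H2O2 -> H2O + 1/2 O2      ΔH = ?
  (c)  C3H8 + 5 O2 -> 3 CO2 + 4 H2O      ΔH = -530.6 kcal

ΔH = -23.4 kcal

(a) reversed and × 3 (HCHO must end up as a product; ×3 to match 3 HCHO in the target): (-3)·(-136.4) = +409.2 kcal
(b) reversed (H2O2 must end up as a product): contributes −x
(c) × 2 (scale by 2 for the 2 C3H8): (2)·(-530.6) = -1061.2 kcal
-628.6 = (+409.2) + (-1061.2) − x
x = (-628.6 − (-652.0)) / (-1) = -23.4 kcal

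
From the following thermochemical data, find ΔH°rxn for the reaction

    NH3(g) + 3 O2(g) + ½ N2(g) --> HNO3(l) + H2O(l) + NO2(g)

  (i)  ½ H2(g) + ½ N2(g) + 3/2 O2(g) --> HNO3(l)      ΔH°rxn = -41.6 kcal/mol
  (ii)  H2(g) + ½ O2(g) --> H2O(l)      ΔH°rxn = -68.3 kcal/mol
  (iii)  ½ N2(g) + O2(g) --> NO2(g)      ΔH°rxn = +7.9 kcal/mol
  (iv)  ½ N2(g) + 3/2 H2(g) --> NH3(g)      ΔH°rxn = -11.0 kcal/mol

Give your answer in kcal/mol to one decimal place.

ΔH°rxn = -91.0 kcal/mol

(i) as written (HNO3(l) already on the product side): -41.6 kcal/mol
(ii) as written (H2O(l) already on the product side): -68.3 kcal/mol
(iii) as written (NO2(g) already on the product side): +7.9 kcal/mol
(iv) reversed (reverse to put NH3(g) on the reactant side): +11.0 kcal/mol
ΔH°rxn = (1)·(-41.6) + (1)·(-68.3) + (1)·(+7.9) + (-1)·(-11.0) = -91.0 kcal/mol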